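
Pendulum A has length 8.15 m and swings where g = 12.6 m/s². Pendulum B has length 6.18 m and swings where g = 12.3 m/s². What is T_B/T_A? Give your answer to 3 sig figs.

0.881

T = 2π√(L/g), so T_B/T_A = √((L_B/g_B)/(L_A/g_A)) = √((6.18/12.3)/(8.15/12.6)) = 0.881.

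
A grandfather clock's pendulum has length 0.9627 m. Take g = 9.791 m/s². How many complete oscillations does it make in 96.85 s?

49

T = 2π√(L/g) = 2π√(0.9627/9.791) = 1.9702 s.
Number of complete oscillations = ⌊96.85/1.9702⌋ = ⌊49.157⌋ = 49.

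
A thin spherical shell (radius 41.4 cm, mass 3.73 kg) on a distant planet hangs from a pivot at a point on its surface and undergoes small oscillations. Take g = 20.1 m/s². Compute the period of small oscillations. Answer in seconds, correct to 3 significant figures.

1.16 s

I_cm = (2/3)mr² = 0.4262 kg·m². The pivot is at distance d = 0.414 m from the centre of mass.
By the parallel-axis theorem, I = I_cm + md² = 0.4262 + 0.6393 = 1.066 kg·m².
T = 2π√(I/(mgd)) = 2π√(1.066/(3.73 × 20.1 × 0.414)) = 1.16 s.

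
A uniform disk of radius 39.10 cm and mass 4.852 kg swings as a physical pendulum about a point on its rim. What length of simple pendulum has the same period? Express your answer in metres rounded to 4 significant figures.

0.5865 m

The equivalent simple-pendulum length is L_eq = I/(md), where I is about the pivot and d = 0.39100 m.
I_cm = ½mR² = 0.37089 kg·m², so I = I_cm + md² = 0.37089 + 0.74178 = 1.1127 kg·m².
L_eq = 1.1127/(4.852 × 0.39100) = 0.5865 m.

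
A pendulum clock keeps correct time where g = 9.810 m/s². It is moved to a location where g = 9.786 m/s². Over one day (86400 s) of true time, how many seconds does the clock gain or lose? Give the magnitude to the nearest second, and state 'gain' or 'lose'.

The clock's period scales as T ∝ 1/√g, so T'/T = √(9.810/9.786) = 1.00123.
In 86400 s of true time the clock registers 86400/1.00123 = 86294.2 s, so it loses 106 s.

lose 106 s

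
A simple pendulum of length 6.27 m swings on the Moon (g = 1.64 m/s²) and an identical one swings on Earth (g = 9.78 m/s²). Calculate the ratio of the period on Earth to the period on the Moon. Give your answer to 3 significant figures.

0.409

T ∝ 1/√g, so T₂/T₁ = √(g₁/g₂) = √(1.64/9.78) = 0.409.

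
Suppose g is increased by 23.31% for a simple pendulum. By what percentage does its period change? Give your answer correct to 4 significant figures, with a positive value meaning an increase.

-9.946%

T ∝ 1/√g, so T'/T = 1/√(1.2331) = 0.90054.
Percentage change in T = (0.90054 − 1) × 100% = -9.946%.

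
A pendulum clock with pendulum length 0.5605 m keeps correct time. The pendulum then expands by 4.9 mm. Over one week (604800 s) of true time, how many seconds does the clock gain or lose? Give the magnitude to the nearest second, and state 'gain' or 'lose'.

lose 2626 s

T ∝ √L, so T'/T = √(0.56540/0.5605) = 1.00436.
In 604800 s of true time the clock registers 604800/1.00436 = 602173.6 s, so it loses 2626 s.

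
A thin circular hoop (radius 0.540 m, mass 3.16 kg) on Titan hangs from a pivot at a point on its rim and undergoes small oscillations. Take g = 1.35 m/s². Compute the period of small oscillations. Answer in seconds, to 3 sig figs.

5.62 s

I_cm = mr² = 0.9215 kg·m². The pivot is at distance d = 0.540 m from the centre of mass.
By the parallel-axis theorem, I = I_cm + md² = 0.9215 + 0.9215 = 1.843 kg·m².
T = 2π√(I/(mgd)) = 2π√(1.843/(3.16 × 1.35 × 0.540)) = 5.62 s.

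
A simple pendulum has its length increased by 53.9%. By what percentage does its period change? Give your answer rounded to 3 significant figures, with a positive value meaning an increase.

24.1%

T ∝ √L, so T'/T = √(1.539) = 1.241.
Percentage change in T = (1.241 − 1) × 100% = 24.1%.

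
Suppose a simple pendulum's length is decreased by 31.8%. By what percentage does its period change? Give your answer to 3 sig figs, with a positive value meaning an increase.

T ∝ √L, so T'/T = √(0.6820) = 0.8258.
Percentage change in T = (0.8258 − 1) × 100% = -17.4%.

-17.4%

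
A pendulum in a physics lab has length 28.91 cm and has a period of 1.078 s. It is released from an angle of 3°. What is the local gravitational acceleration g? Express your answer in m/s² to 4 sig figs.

From T = 2π√(L/g), g = 4π²L/T² = 4π² × 0.2891/1.0780² = 9.821 m/s².

9.821 m/s²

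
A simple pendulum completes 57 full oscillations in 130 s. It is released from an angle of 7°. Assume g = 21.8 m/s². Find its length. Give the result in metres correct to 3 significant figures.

2.87 m

T = 130/57 = 2.281 s.
From T = 2π√(L/g), L = gT²/(4π²) = 21.8 × 2.281²/(4π²) = 2.87 m.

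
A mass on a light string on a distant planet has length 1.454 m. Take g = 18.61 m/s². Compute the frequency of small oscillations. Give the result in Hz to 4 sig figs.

T = 2π√(L/g) = 2π√(1.454/18.61) = 1.7563 s, so f = 1/T = 0.5694 Hz.

0.5694 Hz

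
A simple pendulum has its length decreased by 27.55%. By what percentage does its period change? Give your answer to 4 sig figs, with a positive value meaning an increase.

T ∝ √L, so T'/T = √(0.72450) = 0.85118.
Percentage change in T = (0.85118 − 1) × 100% = -14.88%.

-14.88%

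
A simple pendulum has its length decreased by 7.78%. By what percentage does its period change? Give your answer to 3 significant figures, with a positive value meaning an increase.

T ∝ √L, so T'/T = √(0.9222) = 0.9603.
Percentage change in T = (0.9603 − 1) × 100% = -3.97%.

-3.97%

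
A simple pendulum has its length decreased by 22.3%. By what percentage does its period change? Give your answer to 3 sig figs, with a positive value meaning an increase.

T ∝ √L, so T'/T = √(0.7770) = 0.8815.
Percentage change in T = (0.8815 − 1) × 100% = -11.9%.

-11.9%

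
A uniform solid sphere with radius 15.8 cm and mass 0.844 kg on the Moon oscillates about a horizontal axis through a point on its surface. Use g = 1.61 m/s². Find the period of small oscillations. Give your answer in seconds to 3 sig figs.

I_cm = (2/5)mr² = 0.008428 kg·m². The pivot is at distance d = 0.158 m from the centre of mass.
By the parallel-axis theorem, I = I_cm + md² = 0.008428 + 0.02107 = 0.02950 kg·m².
T = 2π√(I/(mgd)) = 2π√(0.02950/(0.844 × 1.61 × 0.158)) = 2.33 s.

2.33 s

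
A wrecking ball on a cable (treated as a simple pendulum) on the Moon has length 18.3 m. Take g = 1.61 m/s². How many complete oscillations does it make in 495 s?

T = 2π√(L/g) = 2π√(18.3/1.61) = 21.18 s.
Number of complete oscillations = ⌊495/21.18⌋ = ⌊23.37⌋ = 23.

23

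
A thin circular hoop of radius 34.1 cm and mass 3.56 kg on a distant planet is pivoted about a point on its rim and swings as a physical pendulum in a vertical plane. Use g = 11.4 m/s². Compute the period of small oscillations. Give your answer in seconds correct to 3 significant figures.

I_cm = mr² = 0.4140 kg·m². The pivot is at distance d = 0.341 m from the centre of mass.
By the parallel-axis theorem, I = I_cm + md² = 0.4140 + 0.4140 = 0.8279 kg·m².
T = 2π√(I/(mgd)) = 2π√(0.8279/(3.56 × 11.4 × 0.341)) = 1.54 s.

1.54 s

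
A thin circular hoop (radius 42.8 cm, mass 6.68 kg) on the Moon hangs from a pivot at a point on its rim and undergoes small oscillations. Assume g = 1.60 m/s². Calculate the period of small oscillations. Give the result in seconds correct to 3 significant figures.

4.60 s

I_cm = mr² = 1.224 kg·m². The pivot is at distance d = 0.428 m from the centre of mass.
By the parallel-axis theorem, I = I_cm + md² = 1.224 + 1.224 = 2.447 kg·m².
T = 2π√(I/(mgd)) = 2π√(2.447/(6.68 × 1.60 × 0.428)) = 4.60 s.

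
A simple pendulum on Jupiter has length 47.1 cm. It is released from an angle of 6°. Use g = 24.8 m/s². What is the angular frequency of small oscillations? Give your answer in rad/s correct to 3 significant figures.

ω = √(g/L) = √(24.8/0.471) = 7.26 rad/s.

7.26 rad/s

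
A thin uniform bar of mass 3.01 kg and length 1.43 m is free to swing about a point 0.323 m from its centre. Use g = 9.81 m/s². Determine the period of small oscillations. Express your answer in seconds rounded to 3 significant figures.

1.85 s

For a physical pendulum T = 2π√(I/(mgd)), with d = 0.3230 m from pivot to centre of mass.
I_cm = mL²/12 = 3.01 × 1.43²/12 = 0.5129 kg·m²; I = I_cm + md² = 0.5129 + 3.01 × 0.3230² = 0.8270 kg·m².
T = 2π√(0.8270/(3.01 × 9.81 × 0.3230)) = 1.85 s.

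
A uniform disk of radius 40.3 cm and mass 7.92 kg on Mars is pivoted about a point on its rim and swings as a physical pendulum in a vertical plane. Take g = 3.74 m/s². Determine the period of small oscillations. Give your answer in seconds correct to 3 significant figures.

I_cm = ½mr² = 0.6431 kg·m². The pivot is at distance d = 0.403 m from the centre of mass.
By the parallel-axis theorem, I = I_cm + md² = 0.6431 + 1.286 = 1.929 kg·m².
T = 2π√(I/(mgd)) = 2π√(1.929/(7.92 × 3.74 × 0.403)) = 2.53 s.

2.53 s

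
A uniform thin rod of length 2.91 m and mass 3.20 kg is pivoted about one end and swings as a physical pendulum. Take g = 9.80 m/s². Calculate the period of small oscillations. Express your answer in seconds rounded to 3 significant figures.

2.80 s

For a physical pendulum T = 2π√(I/(mgd)), with d = 1.455 m from pivot to centre of mass.
I_cm = mL²/12 = 3.20 × 2.91²/12 = 2.258 kg·m²; I = I_cm + md² = 2.258 + 3.20 × 1.455² = 9.033 kg·m².
T = 2π√(9.033/(3.20 × 9.80 × 1.455)) = 2.80 s.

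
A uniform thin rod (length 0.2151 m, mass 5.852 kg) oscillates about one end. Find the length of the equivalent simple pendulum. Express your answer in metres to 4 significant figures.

The equivalent simple-pendulum length is L_eq = I/(md), where I is about the pivot and d = 0.10755 m.
I_cm = (1/12)mL² = 0.022563 kg·m², so I = I_cm + md² = 0.022563 + 0.067690 = 0.090253 kg·m².
L_eq = 0.090253/(5.852 × 0.10755) = 0.1434 m.

0.1434 m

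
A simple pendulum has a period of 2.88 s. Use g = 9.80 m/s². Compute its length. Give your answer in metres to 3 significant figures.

From T = 2π√(L/g), L = gT²/(4π²) = 9.80 × 2.880²/(4π²) = 2.06 m.

2.06 m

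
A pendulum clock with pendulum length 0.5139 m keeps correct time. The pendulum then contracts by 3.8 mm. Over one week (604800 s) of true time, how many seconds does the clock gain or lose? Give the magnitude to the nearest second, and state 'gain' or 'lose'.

gain 2249 s

T ∝ √L, so T'/T = √(0.51010/0.5139) = 0.996296.
In 604800 s of true time the clock registers 604800/0.996296 = 607048.6 s, so it gains 2249 s.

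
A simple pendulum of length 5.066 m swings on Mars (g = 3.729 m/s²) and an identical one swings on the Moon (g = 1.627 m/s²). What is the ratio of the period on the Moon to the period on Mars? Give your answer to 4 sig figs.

1.514

T ∝ 1/√g, so T₂/T₁ = √(g₁/g₂) = √(3.729/1.627) = 1.514.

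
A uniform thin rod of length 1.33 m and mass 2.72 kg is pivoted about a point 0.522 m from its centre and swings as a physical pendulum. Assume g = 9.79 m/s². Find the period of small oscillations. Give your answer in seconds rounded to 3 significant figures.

For a physical pendulum T = 2π√(I/(mgd)), with d = 0.5220 m from pivot to centre of mass.
I_cm = mL²/12 = 2.72 × 1.33²/12 = 0.4010 kg·m²; I = I_cm + md² = 0.4010 + 2.72 × 0.5220² = 1.142 kg·m².
T = 2π√(1.142/(2.72 × 9.79 × 0.5220)) = 1.80 s.

1.80 s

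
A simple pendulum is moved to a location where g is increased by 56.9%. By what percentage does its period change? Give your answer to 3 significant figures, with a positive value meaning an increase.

-20.2%

T ∝ 1/√g, so T'/T = 1/√(1.569) = 0.7983.
Percentage change in T = (0.7983 − 1) × 100% = -20.2%.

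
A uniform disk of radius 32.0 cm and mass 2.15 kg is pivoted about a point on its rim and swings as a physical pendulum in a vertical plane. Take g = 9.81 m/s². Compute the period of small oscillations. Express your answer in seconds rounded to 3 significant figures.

I_cm = ½mr² = 0.1101 kg·m². The pivot is at distance d = 0.320 m from the centre of mass.
By the parallel-axis theorem, I = I_cm + md² = 0.1101 + 0.2202 = 0.3302 kg·m².
T = 2π√(I/(mgd)) = 2π√(0.3302/(2.15 × 9.81 × 0.320)) = 1.39 s.

1.39 s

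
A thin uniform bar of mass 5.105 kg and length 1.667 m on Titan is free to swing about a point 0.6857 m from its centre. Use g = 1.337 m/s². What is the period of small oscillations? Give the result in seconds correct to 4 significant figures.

5.497 s

For a physical pendulum T = 2π√(I/(mgd)), with d = 0.68570 m from pivot to centre of mass.
I_cm = mL²/12 = 5.105 × 1.667²/12 = 1.1822 kg·m²; I = I_cm + md² = 1.1822 + 5.105 × 0.68570² = 3.5825 kg·m².
T = 2π√(3.5825/(5.105 × 1.337 × 0.68570)) = 5.497 s.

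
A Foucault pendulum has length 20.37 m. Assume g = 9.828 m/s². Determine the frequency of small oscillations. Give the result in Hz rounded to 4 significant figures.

T = 2π√(L/g) = 2π√(20.37/9.828) = 9.0457 s, so f = 1/T = 0.1105 Hz.

0.1105 Hz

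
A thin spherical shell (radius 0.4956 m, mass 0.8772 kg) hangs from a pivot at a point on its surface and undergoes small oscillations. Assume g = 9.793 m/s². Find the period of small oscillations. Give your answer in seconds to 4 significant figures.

I_cm = (2/3)mr² = 0.14364 kg·m². The pivot is at distance d = 0.4956 m from the centre of mass.
By the parallel-axis theorem, I = I_cm + md² = 0.14364 + 0.21546 = 0.35910 kg·m².
T = 2π√(I/(mgd)) = 2π√(0.35910/(0.8772 × 9.793 × 0.4956)) = 1.825 s.

1.825 s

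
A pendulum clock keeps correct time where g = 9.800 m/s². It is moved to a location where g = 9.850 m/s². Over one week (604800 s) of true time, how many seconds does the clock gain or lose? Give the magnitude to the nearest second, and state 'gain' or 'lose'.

The clock's period scales as T ∝ 1/√g, so T'/T = √(9.800/9.850) = 0.997459.
In 604800 s of true time the clock registers 604800/0.997459 = 606340.9 s, so it gains 1541 s.

gain 1541 s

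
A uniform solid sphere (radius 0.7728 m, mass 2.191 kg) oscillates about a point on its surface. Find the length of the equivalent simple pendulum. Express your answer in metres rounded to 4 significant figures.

The equivalent simple-pendulum length is L_eq = I/(md), where I is about the pivot and d = 0.77280 m.
I_cm = (2/5)mR² = 0.52340 kg·m², so I = I_cm + md² = 0.52340 + 1.3085 = 1.8319 kg·m².
L_eq = 1.8319/(2.191 × 0.77280) = 1.082 m.

1.082 m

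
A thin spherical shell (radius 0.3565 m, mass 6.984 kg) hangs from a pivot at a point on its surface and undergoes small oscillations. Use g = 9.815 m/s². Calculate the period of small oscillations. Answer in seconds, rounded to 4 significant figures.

I_cm = (2/3)mr² = 0.59174 kg·m². The pivot is at distance d = 0.3565 m from the centre of mass.
By the parallel-axis theorem, I = I_cm + md² = 0.59174 + 0.88761 = 1.4794 kg·m².
T = 2π√(I/(mgd)) = 2π√(1.4794/(6.984 × 9.815 × 0.3565)) = 1.546 s.

1.546 s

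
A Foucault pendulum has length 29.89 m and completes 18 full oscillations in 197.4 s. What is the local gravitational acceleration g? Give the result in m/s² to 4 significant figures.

T = 197.4/18 = 10.967 s.
From T = 2π√(L/g), g = 4π²L/T² = 4π² × 29.89/10.967² = 9.812 m/s².

9.812 m/s²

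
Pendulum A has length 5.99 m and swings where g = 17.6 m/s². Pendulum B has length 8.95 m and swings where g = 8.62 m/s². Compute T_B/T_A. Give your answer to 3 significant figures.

1.75

T = 2π√(L/g), so T_B/T_A = √((L_B/g_B)/(L_A/g_A)) = √((8.95/8.62)/(5.99/17.6)) = 1.75.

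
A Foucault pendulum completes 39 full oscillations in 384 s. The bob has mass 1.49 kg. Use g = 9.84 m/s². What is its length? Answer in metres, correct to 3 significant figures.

T = 384/39 = 9.846 s.
From T = 2π√(L/g), L = gT²/(4π²) = 9.84 × 9.846²/(4π²) = 24.2 m.

24.2 m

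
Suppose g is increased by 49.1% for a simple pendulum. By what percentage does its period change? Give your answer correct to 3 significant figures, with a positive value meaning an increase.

T ∝ 1/√g, so T'/T = 1/√(1.491) = 0.8190.
Percentage change in T = (0.8190 − 1) × 100% = -18.1%.

-18.1%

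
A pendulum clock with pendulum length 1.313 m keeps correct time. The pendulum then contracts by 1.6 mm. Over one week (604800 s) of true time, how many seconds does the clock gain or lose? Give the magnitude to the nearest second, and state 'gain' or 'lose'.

gain 369 s

T ∝ √L, so T'/T = √(1.31140/1.313) = 0.999391.
In 604800 s of true time the clock registers 604800/0.999391 = 605168.8 s, so it gains 369 s.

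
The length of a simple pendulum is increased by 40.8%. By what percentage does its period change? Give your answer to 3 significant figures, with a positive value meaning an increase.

T ∝ √L, so T'/T = √(1.408) = 1.187.
Percentage change in T = (1.187 − 1) × 100% = 18.7%.

18.7%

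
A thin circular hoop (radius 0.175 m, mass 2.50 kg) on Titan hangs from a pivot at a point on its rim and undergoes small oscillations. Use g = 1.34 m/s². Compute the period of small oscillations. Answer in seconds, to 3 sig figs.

I_cm = mr² = 0.07656 kg·m². The pivot is at distance d = 0.175 m from the centre of mass.
By the parallel-axis theorem, I = I_cm + md² = 0.07656 + 0.07656 = 0.1531 kg·m².
T = 2π√(I/(mgd)) = 2π√(0.1531/(2.50 × 1.34 × 0.175)) = 3.21 s.

3.21 s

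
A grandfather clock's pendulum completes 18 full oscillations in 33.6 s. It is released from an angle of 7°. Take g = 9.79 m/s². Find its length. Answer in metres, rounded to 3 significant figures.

0.864 m

T = 33.6/18 = 1.867 s.
From T = 2π√(L/g), L = gT²/(4π²) = 9.79 × 1.867²/(4π²) = 0.864 m.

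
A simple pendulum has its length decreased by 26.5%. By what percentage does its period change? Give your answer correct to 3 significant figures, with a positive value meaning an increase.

-14.3%

T ∝ √L, so T'/T = √(0.7350) = 0.8573.
Percentage change in T = (0.8573 − 1) × 100% = -14.3%.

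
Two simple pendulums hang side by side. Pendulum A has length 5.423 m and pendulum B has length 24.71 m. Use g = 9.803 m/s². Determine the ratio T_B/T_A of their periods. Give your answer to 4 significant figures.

T ∝ √L, so T_B/T_A = √(L_B/L_A) = √(24.71/5.423) = 2.135.

2.135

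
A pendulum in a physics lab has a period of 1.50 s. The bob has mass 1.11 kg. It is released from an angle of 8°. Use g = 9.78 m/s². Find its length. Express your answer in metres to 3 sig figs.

From T = 2π√(L/g), L = gT²/(4π²) = 9.78 × 1.500²/(4π²) = 0.557 m.

0.557 m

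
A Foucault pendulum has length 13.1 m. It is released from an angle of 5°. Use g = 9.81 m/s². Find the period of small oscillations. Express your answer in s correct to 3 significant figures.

T = 2π√(L/g) = 2π√(13.1/9.81) = 2π × 1.156 = 7.26 s.

7.26 s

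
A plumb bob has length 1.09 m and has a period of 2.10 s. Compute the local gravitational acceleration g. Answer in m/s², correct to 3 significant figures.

9.76 m/s²

From T = 2π√(L/g), g = 4π²L/T² = 4π² × 1.09/2.100² = 9.76 m/s².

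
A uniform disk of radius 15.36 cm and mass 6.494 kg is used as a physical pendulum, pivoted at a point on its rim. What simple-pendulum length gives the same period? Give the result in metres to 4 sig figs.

The equivalent simple-pendulum length is L_eq = I/(md), where I is about the pivot and d = 0.15360 m.
I_cm = ½mR² = 0.076606 kg·m², so I = I_cm + md² = 0.076606 + 0.15321 = 0.22982 kg·m².
L_eq = 0.22982/(6.494 × 0.15360) = 0.2304 m.

0.2304 m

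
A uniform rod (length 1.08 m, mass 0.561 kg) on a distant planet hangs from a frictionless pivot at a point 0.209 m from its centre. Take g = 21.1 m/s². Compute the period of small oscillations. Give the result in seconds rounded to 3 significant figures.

1.12 s

For a physical pendulum T = 2π√(I/(mgd)), with d = 0.2090 m from pivot to centre of mass.
I_cm = mL²/12 = 0.561 × 1.08²/12 = 0.05453 kg·m²; I = I_cm + md² = 0.05453 + 0.561 × 0.2090² = 0.07903 kg·m².
T = 2π√(0.07903/(0.561 × 21.1 × 0.2090)) = 1.12 s.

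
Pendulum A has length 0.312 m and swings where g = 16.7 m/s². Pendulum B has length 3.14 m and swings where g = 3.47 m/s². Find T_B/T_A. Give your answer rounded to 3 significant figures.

6.96

T = 2π√(L/g), so T_B/T_A = √((L_B/g_B)/(L_A/g_A)) = √((3.14/3.47)/(0.312/16.7)) = 6.96.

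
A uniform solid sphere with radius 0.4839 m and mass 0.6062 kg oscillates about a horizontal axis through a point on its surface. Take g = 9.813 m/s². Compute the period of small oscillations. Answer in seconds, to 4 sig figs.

1.651 s

I_cm = (2/5)mr² = 0.056779 kg·m². The pivot is at distance d = 0.4839 m from the centre of mass.
By the parallel-axis theorem, I = I_cm + md² = 0.056779 + 0.14195 = 0.19873 kg·m².
T = 2π√(I/(mgd)) = 2π√(0.19873/(0.6062 × 9.813 × 0.4839)) = 1.651 s.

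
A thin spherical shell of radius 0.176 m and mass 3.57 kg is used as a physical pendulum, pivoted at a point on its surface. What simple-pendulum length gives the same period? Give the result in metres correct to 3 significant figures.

0.293 m

The equivalent simple-pendulum length is L_eq = I/(md), where I is about the pivot and d = 0.1760 m.
I_cm = (2/3)mR² = 0.07372 kg·m², so I = I_cm + md² = 0.07372 + 0.1106 = 0.1843 kg·m².
L_eq = 0.1843/(3.57 × 0.1760) = 0.293 m.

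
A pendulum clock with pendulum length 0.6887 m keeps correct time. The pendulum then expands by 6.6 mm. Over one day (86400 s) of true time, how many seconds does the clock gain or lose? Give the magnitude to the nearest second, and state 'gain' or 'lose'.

lose 411 s

T ∝ √L, so T'/T = √(0.69530/0.6887) = 1.00478.
In 86400 s of true time the clock registers 86400/1.00478 = 85989.0 s, so it loses 411 s.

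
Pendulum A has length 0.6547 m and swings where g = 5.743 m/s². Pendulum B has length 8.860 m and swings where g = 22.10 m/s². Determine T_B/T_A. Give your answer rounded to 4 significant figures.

T = 2π√(L/g), so T_B/T_A = √((L_B/g_B)/(L_A/g_A)) = √((8.860/22.10)/(0.6547/5.743)) = 1.875.

1.875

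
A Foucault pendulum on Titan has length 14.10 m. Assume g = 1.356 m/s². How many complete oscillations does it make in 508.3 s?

T = 2π√(L/g) = 2π√(14.10/1.356) = 20.261 s.
Number of complete oscillations = ⌊508.3/20.261⌋ = ⌊25.088⌋ = 25.

25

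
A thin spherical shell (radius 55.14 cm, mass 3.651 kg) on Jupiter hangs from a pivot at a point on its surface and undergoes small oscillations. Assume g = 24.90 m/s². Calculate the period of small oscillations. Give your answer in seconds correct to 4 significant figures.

1.207 s

I_cm = (2/3)mr² = 0.74004 kg·m². The pivot is at distance d = 0.5514 m from the centre of mass.
By the parallel-axis theorem, I = I_cm + md² = 0.74004 + 1.1101 = 1.8501 kg·m².
T = 2π√(I/(mgd)) = 2π√(1.8501/(3.651 × 24.90 × 0.5514)) = 1.207 s.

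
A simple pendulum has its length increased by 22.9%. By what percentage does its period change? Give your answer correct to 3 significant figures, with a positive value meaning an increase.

T ∝ √L, so T'/T = √(1.229) = 1.109.
Percentage change in T = (1.109 − 1) × 100% = 10.9%.

10.9%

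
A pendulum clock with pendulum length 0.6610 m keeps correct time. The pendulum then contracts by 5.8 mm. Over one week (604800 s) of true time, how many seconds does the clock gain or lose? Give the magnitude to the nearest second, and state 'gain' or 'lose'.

gain 2671 s

T ∝ √L, so T'/T = √(0.65520/0.6610) = 0.995603.
In 604800 s of true time the clock registers 604800/0.995603 = 607471.0 s, so it gains 2671 s.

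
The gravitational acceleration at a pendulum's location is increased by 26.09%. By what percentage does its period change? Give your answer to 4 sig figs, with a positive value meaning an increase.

T ∝ 1/√g, so T'/T = 1/√(1.2609) = 0.89055.
Percentage change in T = (0.89055 − 1) × 100% = -10.94%.

-10.94%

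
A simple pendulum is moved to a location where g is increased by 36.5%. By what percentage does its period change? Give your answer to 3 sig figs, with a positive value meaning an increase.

T ∝ 1/√g, so T'/T = 1/√(1.365) = 0.8559.
Percentage change in T = (0.8559 − 1) × 100% = -14.4%.

-14.4%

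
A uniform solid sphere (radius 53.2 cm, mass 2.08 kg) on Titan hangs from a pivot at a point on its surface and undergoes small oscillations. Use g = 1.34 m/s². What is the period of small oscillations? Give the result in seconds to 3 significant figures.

I_cm = (2/5)mr² = 0.2355 kg·m². The pivot is at distance d = 0.532 m from the centre of mass.
By the parallel-axis theorem, I = I_cm + md² = 0.2355 + 0.5887 = 0.8242 kg·m².
T = 2π√(I/(mgd)) = 2π√(0.8242/(2.08 × 1.34 × 0.532)) = 4.68 s.

4.68 s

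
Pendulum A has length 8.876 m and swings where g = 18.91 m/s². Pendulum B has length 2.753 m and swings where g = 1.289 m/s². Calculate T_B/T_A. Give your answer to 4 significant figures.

T = 2π√(L/g), so T_B/T_A = √((L_B/g_B)/(L_A/g_A)) = √((2.753/1.289)/(8.876/18.91)) = 2.133.

2.133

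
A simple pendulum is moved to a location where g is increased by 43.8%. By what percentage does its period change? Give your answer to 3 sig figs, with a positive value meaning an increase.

-16.6%

T ∝ 1/√g, so T'/T = 1/√(1.438) = 0.8339.
Percentage change in T = (0.8339 − 1) × 100% = -16.6%.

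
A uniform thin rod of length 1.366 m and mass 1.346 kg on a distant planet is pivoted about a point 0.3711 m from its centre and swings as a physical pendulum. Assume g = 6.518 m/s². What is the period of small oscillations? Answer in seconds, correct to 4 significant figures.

2.188 s

For a physical pendulum T = 2π√(I/(mgd)), with d = 0.37110 m from pivot to centre of mass.
I_cm = mL²/12 = 1.346 × 1.366²/12 = 0.20930 kg·m²; I = I_cm + md² = 0.20930 + 1.346 × 0.37110² = 0.39466 kg·m².
T = 2π√(0.39466/(1.346 × 6.518 × 0.37110)) = 2.188 s.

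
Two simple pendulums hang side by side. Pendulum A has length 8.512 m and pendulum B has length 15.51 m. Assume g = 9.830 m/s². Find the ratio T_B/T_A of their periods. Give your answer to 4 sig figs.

T ∝ √L, so T_B/T_A = √(L_B/L_A) = √(15.51/8.512) = 1.350.

1.350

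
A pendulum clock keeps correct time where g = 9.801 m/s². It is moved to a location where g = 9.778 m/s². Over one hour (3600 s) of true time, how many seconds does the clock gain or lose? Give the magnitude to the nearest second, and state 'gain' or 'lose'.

The clock's period scales as T ∝ 1/√g, so T'/T = √(9.801/9.778) = 1.00118.
In 3600 s of true time the clock registers 3600/1.00118 = 3595.8 s, so it loses 4 s.

lose 4 s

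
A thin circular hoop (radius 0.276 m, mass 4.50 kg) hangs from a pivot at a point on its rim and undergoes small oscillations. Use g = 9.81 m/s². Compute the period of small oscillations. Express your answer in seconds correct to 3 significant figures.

I_cm = mr² = 0.3428 kg·m². The pivot is at distance d = 0.276 m from the centre of mass.
By the parallel-axis theorem, I = I_cm + md² = 0.3428 + 0.3428 = 0.6856 kg·m².
T = 2π√(I/(mgd)) = 2π√(0.6856/(4.50 × 9.81 × 0.276)) = 1.49 s.

1.49 s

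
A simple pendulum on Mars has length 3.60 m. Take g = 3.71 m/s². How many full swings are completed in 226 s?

T = 2π√(L/g) = 2π√(3.60/3.71) = 6.189 s.
Number of complete oscillations = ⌊226/6.189⌋ = ⌊36.51⌋ = 36.

36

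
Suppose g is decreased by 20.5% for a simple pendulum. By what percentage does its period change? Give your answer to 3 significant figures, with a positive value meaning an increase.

T ∝ 1/√g, so T'/T = 1/√(0.7950) = 1.122.
Percentage change in T = (1.122 − 1) × 100% = 12.2%.

12.2%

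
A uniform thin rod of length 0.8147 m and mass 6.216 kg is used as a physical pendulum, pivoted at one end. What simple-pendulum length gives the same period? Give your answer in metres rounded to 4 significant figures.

The equivalent simple-pendulum length is L_eq = I/(md), where I is about the pivot and d = 0.40735 m.
I_cm = (1/12)mL² = 0.34382 kg·m², so I = I_cm + md² = 0.34382 + 1.0314 = 1.3753 kg·m².
L_eq = 1.3753/(6.216 × 0.40735) = 0.5431 m.

0.5431 m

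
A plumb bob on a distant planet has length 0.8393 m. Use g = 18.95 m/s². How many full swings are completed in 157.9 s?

119

T = 2π√(L/g) = 2π√(0.8393/18.95) = 1.3223 s.
Number of complete oscillations = ⌊157.9/1.3223⌋ = ⌊119.41⌋ = 119.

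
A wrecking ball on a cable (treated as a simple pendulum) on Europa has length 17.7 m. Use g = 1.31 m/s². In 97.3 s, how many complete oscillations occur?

4

T = 2π√(L/g) = 2π√(17.7/1.31) = 23.10 s.
Number of complete oscillations = ⌊97.3/23.10⌋ = ⌊4.213⌋ = 4.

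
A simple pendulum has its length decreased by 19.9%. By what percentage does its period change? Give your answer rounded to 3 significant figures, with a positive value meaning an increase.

-10.5%

T ∝ √L, so T'/T = √(0.8010) = 0.8950.
Percentage change in T = (0.8950 − 1) × 100% = -10.5%.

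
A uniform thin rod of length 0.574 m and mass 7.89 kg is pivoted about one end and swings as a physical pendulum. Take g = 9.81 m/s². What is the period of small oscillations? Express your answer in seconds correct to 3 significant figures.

For a physical pendulum T = 2π√(I/(mgd)), with d = 0.2870 m from pivot to centre of mass.
I_cm = mL²/12 = 7.89 × 0.574²/12 = 0.2166 kg·m²; I = I_cm + md² = 0.2166 + 7.89 × 0.2870² = 0.8665 kg·m².
T = 2π√(0.8665/(7.89 × 9.81 × 0.2870)) = 1.24 s.

1.24 s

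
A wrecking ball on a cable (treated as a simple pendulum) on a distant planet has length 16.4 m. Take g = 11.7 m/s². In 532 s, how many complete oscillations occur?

71

T = 2π√(L/g) = 2π√(16.4/11.7) = 7.439 s.
Number of complete oscillations = ⌊532/7.439⌋ = ⌊71.52⌋ = 71.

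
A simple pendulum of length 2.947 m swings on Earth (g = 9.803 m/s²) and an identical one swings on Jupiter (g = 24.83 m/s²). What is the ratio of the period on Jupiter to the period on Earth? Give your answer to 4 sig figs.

T ∝ 1/√g, so T₂/T₁ = √(g₁/g₂) = √(9.803/24.83) = 0.6283.

0.6283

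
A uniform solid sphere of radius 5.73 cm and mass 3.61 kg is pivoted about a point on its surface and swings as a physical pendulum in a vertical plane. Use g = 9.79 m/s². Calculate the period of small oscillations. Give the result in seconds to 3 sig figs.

I_cm = (2/5)mr² = 0.004741 kg·m². The pivot is at distance d = 0.0573 m from the centre of mass.
By the parallel-axis theorem, I = I_cm + md² = 0.004741 + 0.01185 = 0.01659 kg·m².
T = 2π√(I/(mgd)) = 2π√(0.01659/(3.61 × 9.79 × 0.0573)) = 0.569 s.

0.569 s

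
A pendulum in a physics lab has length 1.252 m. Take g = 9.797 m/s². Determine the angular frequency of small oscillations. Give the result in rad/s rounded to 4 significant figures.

ω = √(g/L) = √(9.797/1.252) = 2.797 rad/s.

2.797 rad/s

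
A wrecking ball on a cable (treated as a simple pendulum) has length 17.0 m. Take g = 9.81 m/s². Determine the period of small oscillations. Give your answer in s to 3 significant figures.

8.27 s

T = 2π√(L/g) = 2π√(17.0/9.81) = 2π × 1.316 = 8.27 s.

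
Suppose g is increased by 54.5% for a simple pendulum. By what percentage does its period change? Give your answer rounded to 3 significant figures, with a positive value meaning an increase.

-19.5%

T ∝ 1/√g, so T'/T = 1/√(1.545) = 0.8045.
Percentage change in T = (0.8045 − 1) × 100% = -19.5%.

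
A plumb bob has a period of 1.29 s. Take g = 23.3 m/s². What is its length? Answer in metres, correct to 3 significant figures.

From T = 2π√(L/g), L = gT²/(4π²) = 23.3 × 1.290²/(4π²) = 0.982 m.

0.982 m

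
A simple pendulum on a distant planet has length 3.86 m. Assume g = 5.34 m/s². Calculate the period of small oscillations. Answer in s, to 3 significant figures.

T = 2π√(L/g) = 2π√(3.86/5.34) = 2π × 0.8502 = 5.34 s.

5.34 s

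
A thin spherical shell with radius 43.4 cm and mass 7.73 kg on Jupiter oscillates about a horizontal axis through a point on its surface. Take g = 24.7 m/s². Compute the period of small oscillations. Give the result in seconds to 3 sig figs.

1.08 s

I_cm = (2/3)mr² = 0.9707 kg·m². The pivot is at distance d = 0.434 m from the centre of mass.
By the parallel-axis theorem, I = I_cm + md² = 0.9707 + 1.456 = 2.427 kg·m².
T = 2π√(I/(mgd)) = 2π√(2.427/(7.73 × 24.7 × 0.434)) = 1.08 s.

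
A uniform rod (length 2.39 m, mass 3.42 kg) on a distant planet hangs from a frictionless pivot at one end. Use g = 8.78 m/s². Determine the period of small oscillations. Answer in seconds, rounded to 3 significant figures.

For a physical pendulum T = 2π√(I/(mgd)), with d = 1.195 m from pivot to centre of mass.
I_cm = mL²/12 = 3.42 × 2.39²/12 = 1.628 kg·m²; I = I_cm + md² = 1.628 + 3.42 × 1.195² = 6.512 kg·m².
T = 2π√(6.512/(3.42 × 8.78 × 1.195)) = 2.68 s.

2.68 s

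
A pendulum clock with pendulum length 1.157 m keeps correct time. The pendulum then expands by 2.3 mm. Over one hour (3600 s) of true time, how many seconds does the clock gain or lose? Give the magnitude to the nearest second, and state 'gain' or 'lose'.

lose 4 s

T ∝ √L, so T'/T = √(1.15930/1.157) = 1.00099.
In 3600 s of true time the clock registers 3600/1.00099 = 3596.4 s, so it loses 4 s.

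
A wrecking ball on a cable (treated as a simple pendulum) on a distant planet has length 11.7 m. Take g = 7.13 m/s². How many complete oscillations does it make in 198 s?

24

T = 2π√(L/g) = 2π√(11.7/7.13) = 8.049 s.
Number of complete oscillations = ⌊198/8.049⌋ = ⌊24.60⌋ = 24.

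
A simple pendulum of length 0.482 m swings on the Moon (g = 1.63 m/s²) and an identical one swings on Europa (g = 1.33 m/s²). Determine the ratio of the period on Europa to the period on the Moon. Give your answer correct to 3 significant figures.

1.11

T ∝ 1/√g, so T₂/T₁ = √(g₁/g₂) = √(1.63/1.33) = 1.11.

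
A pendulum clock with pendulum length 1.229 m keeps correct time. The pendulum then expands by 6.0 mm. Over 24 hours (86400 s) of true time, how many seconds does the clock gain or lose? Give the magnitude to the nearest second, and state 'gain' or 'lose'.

T ∝ √L, so T'/T = √(1.23500/1.229) = 1.00244.
In 86400 s of true time the clock registers 86400/1.00244 = 86189.9 s, so it loses 210 s.

lose 210 s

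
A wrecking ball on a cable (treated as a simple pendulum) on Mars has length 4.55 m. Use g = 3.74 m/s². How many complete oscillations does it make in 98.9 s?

T = 2π√(L/g) = 2π√(4.55/3.74) = 6.930 s.
Number of complete oscillations = ⌊98.9/6.930⌋ = ⌊14.27⌋ = 14.

14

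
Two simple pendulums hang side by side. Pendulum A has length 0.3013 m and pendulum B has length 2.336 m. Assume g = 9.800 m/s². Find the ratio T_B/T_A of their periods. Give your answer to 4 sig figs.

T ∝ √L, so T_B/T_A = √(L_B/L_A) = √(2.336/0.3013) = 2.784.

2.784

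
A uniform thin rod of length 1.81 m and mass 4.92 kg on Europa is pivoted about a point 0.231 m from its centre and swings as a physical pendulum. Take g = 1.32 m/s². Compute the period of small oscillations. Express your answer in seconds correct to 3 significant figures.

6.50 s

For a physical pendulum T = 2π√(I/(mgd)), with d = 0.2310 m from pivot to centre of mass.
I_cm = mL²/12 = 4.92 × 1.81²/12 = 1.343 kg·m²; I = I_cm + md² = 1.343 + 4.92 × 0.2310² = 1.606 kg·m².
T = 2π√(1.606/(4.92 × 1.32 × 0.2310)) = 6.50 s.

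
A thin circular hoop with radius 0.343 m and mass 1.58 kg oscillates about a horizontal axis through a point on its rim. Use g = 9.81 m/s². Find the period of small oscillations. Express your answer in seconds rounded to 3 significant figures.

1.66 s

I_cm = mr² = 0.1859 kg·m². The pivot is at distance d = 0.343 m from the centre of mass.
By the parallel-axis theorem, I = I_cm + md² = 0.1859 + 0.1859 = 0.3718 kg·m².
T = 2π√(I/(mgd)) = 2π√(0.3718/(1.58 × 9.81 × 0.343)) = 1.66 s.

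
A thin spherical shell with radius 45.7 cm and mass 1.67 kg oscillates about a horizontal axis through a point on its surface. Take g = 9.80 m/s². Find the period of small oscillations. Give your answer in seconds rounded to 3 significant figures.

1.75 s

I_cm = (2/3)mr² = 0.2325 kg·m². The pivot is at distance d = 0.457 m from the centre of mass.
By the parallel-axis theorem, I = I_cm + md² = 0.2325 + 0.3488 = 0.5813 kg·m².
T = 2π√(I/(mgd)) = 2π√(0.5813/(1.67 × 9.80 × 0.457)) = 1.75 s.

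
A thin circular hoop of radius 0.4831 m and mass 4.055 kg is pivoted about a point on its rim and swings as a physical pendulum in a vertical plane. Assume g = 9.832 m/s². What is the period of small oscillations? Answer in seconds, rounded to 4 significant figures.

1.970 s

I_cm = mr² = 0.94638 kg·m². The pivot is at distance d = 0.4831 m from the centre of mass.
By the parallel-axis theorem, I = I_cm + md² = 0.94638 + 0.94638 = 1.8928 kg·m².
T = 2π√(I/(mgd)) = 2π√(1.8928/(4.055 × 9.832 × 0.4831)) = 1.970 s.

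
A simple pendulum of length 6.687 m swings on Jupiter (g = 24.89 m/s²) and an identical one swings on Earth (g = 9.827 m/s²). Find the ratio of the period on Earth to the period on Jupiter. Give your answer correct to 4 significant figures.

T ∝ 1/√g, so T₂/T₁ = √(g₁/g₂) = √(24.89/9.827) = 1.591.

1.591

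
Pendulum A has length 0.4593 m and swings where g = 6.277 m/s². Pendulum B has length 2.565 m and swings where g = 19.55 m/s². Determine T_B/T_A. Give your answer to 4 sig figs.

1.339

T = 2π√(L/g), so T_B/T_A = √((L_B/g_B)/(L_A/g_A)) = √((2.565/19.55)/(0.4593/6.277)) = 1.339.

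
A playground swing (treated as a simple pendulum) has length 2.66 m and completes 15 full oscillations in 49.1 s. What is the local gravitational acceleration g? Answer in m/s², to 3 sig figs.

9.80 m/s²

T = 49.1/15 = 3.273 s.
From T = 2π√(L/g), g = 4π²L/T² = 4π² × 2.66/3.273² = 9.80 m/s².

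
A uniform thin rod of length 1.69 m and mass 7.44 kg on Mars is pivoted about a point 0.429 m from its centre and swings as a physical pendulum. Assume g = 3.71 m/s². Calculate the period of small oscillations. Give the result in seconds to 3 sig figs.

3.24 s

For a physical pendulum T = 2π√(I/(mgd)), with d = 0.4290 m from pivot to centre of mass.
I_cm = mL²/12 = 7.44 × 1.69²/12 = 1.771 kg·m²; I = I_cm + md² = 1.771 + 7.44 × 0.4290² = 3.140 kg·m².
T = 2π√(3.140/(7.44 × 3.71 × 0.4290)) = 3.24 s.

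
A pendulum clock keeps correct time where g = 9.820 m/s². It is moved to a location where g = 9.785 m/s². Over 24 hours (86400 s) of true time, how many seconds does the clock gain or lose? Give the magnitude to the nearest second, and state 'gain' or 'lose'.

lose 154 s

The clock's period scales as T ∝ 1/√g, so T'/T = √(9.820/9.785) = 1.00179.
In 86400 s of true time the clock registers 86400/1.00179 = 86245.9 s, so it loses 154 s.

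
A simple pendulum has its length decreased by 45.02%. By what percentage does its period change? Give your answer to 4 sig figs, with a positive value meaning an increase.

T ∝ √L, so T'/T = √(0.54980) = 0.74148.
Percentage change in T = (0.74148 − 1) × 100% = -25.85%.

-25.85%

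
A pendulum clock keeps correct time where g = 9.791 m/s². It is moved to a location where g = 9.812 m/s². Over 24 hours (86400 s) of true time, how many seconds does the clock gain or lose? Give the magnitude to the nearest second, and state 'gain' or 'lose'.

The clock's period scales as T ∝ 1/√g, so T'/T = √(9.791/9.812) = 0.998929.
In 86400 s of true time the clock registers 86400/0.998929 = 86492.6 s, so it gains 93 s.

gain 93 s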